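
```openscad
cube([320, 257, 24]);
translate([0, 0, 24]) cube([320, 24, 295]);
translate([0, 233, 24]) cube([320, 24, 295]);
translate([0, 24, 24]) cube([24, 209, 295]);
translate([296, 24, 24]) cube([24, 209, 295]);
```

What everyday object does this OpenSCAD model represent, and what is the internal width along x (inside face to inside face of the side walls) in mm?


An open box. The internal width is 272 mm.

A 320×257 base slab with four walls standing on it — an open box. The base is 320 mm wide and the walls are 24 mm thick, so the internal width is 320 − 2 × 24 = 272 mm.


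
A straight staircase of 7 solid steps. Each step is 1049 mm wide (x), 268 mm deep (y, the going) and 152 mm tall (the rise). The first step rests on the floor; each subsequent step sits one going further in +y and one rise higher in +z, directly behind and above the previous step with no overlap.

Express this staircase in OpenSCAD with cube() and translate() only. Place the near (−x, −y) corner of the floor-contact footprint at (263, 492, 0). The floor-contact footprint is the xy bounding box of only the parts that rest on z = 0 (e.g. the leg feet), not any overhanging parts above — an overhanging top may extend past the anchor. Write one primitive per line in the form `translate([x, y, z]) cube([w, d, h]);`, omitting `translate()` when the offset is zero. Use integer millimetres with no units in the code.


translate([263, 492, 0]) cube([1049, 268, 152]);
translate([263, 760, 152]) cube([1049, 268, 152]);
translate([263, 1028, 304]) cube([1049, 268, 152]);
translate([263, 1296, 456]) cube([1049, 268, 152]);
translate([263, 1564, 608]) cube([1049, 268, 152]);
translate([263, 1832, 760]) cube([1049, 268, 152]);
translate([263, 2100, 912]) cube([1049, 268, 152]);


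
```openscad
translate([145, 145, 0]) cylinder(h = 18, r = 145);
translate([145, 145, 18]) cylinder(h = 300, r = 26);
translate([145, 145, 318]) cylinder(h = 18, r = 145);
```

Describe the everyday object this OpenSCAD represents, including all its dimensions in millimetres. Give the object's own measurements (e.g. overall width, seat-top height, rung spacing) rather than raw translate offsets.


A spool: two coaxial disc flanges of radius 145 mm and thickness 18 mm, joined by a core cylinder of radius 26 mm and height 300 mm. The lower flange rests on z = 0 and the three cylinders share a vertical axis.


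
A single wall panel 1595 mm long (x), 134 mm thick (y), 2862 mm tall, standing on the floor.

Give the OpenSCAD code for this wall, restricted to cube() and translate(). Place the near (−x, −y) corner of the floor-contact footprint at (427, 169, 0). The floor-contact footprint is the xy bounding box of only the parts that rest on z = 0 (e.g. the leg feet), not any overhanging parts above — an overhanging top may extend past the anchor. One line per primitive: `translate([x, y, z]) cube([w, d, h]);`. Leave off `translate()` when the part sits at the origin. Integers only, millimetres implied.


translate([427, 169, 0]) cube([1595, 134, 2862]);


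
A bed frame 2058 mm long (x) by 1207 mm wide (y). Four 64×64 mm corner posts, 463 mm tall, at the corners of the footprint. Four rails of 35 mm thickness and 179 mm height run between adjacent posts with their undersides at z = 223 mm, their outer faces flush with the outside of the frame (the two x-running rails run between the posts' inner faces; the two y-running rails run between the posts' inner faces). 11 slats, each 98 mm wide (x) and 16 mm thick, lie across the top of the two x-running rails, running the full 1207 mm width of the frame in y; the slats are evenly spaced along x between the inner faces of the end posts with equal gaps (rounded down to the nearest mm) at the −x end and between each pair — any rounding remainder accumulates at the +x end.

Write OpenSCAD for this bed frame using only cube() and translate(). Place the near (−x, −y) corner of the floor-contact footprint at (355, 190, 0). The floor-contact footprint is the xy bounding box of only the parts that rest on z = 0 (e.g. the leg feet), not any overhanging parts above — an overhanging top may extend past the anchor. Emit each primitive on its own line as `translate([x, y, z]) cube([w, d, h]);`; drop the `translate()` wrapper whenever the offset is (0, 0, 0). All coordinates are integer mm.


translate([355, 190, 0]) cube([64, 64, 463]);
translate([355, 1333, 0]) cube([64, 64, 463]);
translate([2349, 190, 0]) cube([64, 64, 463]);
translate([2349, 1333, 0]) cube([64, 64, 463]);
translate([419, 190, 223]) cube([1930, 35, 179]);
translate([419, 1362, 223]) cube([1930, 35, 179]);
translate([355, 254, 223]) cube([35, 1079, 179]);
translate([2378, 254, 223]) cube([35, 1079, 179]);
translate([490, 190, 402]) cube([98, 1207, 16]);
translate([659, 190, 402]) cube([98, 1207, 16]);
translate([828, 190, 402]) cube([98, 1207, 16]);
translate([997, 190, 402]) cube([98, 1207, 16]);
translate([1166, 190, 402]) cube([98, 1207, 16]);
translate([1335, 190, 402]) cube([98, 1207, 16]);
translate([1504, 190, 402]) cube([98, 1207, 16]);
translate([1673, 190, 402]) cube([98, 1207, 16]);
translate([1842, 190, 402]) cube([98, 1207, 16]);
translate([2011, 190, 402]) cube([98, 1207, 16]);
translate([2180, 190, 402]) cube([98, 1207, 16]);


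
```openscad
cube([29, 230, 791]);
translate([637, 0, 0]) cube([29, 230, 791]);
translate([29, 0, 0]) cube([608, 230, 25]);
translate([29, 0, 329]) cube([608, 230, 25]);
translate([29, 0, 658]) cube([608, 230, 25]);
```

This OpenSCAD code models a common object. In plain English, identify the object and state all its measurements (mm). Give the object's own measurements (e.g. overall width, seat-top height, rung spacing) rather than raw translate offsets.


An open bookshelf. Two side panels, each 29 mm thick, 230 mm deep and 791 mm tall, stand 666 mm apart (outside-to-outside). Between them sit 3 shelves, each 25 mm thick and 230 mm deep, spanning the full gap between the sides. The bottom shelf rests on the floor (its underside at z = 0) and the clear gap between one shelf's top and the next shelf's underside is 304 mm.


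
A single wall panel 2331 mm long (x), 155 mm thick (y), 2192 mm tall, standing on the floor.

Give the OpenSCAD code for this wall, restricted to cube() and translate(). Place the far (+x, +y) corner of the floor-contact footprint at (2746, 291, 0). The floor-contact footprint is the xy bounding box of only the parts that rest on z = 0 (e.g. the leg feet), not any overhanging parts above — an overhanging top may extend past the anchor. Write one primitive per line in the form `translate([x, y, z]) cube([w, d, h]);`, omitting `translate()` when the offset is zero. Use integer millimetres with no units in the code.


translate([415, 136, 0]) cube([2331, 155, 2192]);


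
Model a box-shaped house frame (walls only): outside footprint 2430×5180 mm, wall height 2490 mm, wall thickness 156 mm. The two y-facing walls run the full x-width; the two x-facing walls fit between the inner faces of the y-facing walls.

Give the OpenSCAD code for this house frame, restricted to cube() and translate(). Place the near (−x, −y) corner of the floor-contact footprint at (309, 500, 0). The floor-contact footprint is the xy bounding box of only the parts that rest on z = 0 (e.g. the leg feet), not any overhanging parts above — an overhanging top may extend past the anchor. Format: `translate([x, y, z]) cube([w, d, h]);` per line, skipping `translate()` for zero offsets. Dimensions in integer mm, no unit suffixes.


translate([309, 500, 0]) cube([2430, 156, 2490]);
translate([309, 5524, 0]) cube([2430, 156, 2490]);
translate([309, 656, 0]) cube([156, 4868, 2490]);
translate([2583, 656, 0]) cube([156, 4868, 2490]);


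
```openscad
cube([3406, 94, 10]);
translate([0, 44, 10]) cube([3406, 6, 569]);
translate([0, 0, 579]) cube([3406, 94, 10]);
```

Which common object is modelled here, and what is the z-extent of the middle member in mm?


An I-beam. The web height is 569 mm.

Two wide flanges with a thin centred web — an I-beam. Overall 589 mm minus two 10 mm flanges gives a web of 589 − 2·10 = 569 mm.


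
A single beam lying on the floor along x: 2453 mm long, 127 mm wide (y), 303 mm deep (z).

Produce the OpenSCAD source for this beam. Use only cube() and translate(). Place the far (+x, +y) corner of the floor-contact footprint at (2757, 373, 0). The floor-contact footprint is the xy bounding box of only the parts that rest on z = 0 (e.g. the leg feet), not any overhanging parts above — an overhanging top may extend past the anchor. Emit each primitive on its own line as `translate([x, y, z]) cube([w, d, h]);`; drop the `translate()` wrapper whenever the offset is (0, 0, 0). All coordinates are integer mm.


translate([304, 246, 0]) cube([2453, 127, 303]);


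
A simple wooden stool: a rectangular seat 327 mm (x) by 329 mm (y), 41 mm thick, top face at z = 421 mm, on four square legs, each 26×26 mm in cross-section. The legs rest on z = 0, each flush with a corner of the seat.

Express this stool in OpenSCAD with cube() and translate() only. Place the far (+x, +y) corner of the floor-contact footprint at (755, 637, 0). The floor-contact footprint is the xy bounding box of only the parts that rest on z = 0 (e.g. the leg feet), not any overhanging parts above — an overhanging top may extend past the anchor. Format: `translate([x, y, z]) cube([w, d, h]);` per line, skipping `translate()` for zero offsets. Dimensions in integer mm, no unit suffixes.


// leg_h = 421 - 41 = 380
translate([428, 308, 380]) cube([327, 329, 41]);
translate([428, 308, 0]) cube([26, 26, 380]);
translate([729, 308, 0]) cube([26, 26, 380]);
translate([428, 611, 0]) cube([26, 26, 380]);
translate([729, 611, 0]) cube([26, 26, 380]);


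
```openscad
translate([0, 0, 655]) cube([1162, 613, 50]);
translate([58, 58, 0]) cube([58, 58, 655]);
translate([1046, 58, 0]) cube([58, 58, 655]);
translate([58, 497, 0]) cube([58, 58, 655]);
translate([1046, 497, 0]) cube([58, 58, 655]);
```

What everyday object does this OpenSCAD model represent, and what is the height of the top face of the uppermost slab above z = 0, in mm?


A table. The table height is 705 mm.

A 1162×613×50 slab sits at z = 655 on four 58 mm square posts — a table. The top surface is at 655 + 50 = 705 mm.


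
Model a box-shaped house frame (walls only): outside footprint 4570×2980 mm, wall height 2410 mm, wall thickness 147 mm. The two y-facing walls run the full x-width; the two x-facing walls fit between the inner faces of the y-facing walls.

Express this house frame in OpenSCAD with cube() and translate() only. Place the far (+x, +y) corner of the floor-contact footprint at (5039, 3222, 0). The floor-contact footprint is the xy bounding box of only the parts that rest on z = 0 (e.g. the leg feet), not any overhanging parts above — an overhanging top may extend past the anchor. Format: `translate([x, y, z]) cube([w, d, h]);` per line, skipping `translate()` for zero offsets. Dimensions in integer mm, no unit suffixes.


translate([469, 242, 0]) cube([4570, 147, 2410]);
translate([469, 3075, 0]) cube([4570, 147, 2410]);
translate([469, 389, 0]) cube([147, 2686, 2410]);
translate([4892, 389, 0]) cube([147, 2686, 2410]);


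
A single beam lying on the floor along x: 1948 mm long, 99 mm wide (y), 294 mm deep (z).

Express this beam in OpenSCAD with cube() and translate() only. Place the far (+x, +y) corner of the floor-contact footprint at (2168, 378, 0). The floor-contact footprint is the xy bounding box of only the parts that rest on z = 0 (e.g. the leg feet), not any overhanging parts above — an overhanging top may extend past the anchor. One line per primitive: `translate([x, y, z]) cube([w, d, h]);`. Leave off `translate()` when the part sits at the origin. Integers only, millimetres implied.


translate([220, 279, 0]) cube([1948, 99, 294]);


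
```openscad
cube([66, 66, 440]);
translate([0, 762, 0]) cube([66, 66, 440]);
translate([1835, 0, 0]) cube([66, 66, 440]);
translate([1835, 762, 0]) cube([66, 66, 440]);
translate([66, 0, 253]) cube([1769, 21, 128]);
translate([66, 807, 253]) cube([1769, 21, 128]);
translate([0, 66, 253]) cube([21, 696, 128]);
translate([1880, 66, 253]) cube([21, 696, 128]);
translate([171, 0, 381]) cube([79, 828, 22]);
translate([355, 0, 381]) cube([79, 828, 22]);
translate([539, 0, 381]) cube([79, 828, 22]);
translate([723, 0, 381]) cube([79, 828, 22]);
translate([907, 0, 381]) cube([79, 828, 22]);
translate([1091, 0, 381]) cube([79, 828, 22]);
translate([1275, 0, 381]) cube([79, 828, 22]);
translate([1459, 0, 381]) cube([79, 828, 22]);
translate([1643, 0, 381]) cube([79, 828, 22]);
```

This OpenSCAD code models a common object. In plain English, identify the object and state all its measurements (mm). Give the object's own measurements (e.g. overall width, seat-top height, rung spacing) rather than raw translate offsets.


A bed frame 1901 mm long (x) by 828 mm wide (y). Four 66×66 mm corner posts, 440 mm tall, at the corners of the footprint. Four rails of 21 mm thickness and 128 mm height run between adjacent posts with their undersides at z = 253 mm, their outer faces flush with the outside of the frame (the two x-running rails run between the posts' inner faces; the two y-running rails run between the posts' inner faces). 9 slats, each 79 mm wide (x) and 22 mm thick, lie across the top of the two x-running rails, running the full 828 mm width of the frame in y; along x they sit between the end posts with a 105 mm gap after the −x posts and between neighbouring slats, leaving 113 mm before the +x posts.


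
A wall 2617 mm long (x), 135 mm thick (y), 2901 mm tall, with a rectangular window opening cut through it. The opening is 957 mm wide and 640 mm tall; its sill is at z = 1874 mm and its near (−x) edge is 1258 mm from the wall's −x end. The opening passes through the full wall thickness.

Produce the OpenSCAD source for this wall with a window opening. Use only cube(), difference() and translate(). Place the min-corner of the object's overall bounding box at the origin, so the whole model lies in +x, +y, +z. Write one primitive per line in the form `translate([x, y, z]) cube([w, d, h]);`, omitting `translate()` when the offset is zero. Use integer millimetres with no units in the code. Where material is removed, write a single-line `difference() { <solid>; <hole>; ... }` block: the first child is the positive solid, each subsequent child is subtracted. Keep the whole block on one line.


difference() { cube([2617, 135, 2901]); translate([1258, 0, 1874]) cube([957, 135, 640]); }


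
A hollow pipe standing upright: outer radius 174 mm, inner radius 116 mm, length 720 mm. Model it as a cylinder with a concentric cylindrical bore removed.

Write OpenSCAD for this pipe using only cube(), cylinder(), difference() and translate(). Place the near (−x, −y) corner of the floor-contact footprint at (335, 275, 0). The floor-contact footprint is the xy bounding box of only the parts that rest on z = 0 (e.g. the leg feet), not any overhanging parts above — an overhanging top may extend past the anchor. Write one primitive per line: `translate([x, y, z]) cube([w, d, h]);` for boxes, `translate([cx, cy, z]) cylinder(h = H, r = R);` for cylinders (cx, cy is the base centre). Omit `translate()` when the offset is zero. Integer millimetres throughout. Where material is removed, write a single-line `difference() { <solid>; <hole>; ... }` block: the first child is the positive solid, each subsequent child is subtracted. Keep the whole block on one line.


difference() { translate([509, 449, 0]) cylinder(h = 720, r = 174); translate([509, 449, 0]) cylinder(h = 720, r = 116); }


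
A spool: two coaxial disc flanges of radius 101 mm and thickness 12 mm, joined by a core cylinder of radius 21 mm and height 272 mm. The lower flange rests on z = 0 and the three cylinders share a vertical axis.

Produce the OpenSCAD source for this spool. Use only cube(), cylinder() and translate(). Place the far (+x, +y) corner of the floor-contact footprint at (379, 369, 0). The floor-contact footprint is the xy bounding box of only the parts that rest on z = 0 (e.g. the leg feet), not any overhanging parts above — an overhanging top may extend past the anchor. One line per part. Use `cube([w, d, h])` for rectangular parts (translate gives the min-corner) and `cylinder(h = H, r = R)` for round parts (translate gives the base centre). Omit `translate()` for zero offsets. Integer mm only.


translate([278, 268, 0]) cylinder(h = 12, r = 101);
translate([278, 268, 12]) cylinder(h = 272, r = 21);
translate([278, 268, 284]) cylinder(h = 12, r = 101);


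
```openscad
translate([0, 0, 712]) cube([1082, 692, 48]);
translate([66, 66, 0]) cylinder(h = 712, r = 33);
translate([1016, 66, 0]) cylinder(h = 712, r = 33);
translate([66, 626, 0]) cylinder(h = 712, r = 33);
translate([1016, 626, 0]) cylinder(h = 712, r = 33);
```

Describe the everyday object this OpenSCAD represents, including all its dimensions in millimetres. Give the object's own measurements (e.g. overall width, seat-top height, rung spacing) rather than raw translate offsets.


A table: top 1082 mm (x) × 692 mm (y), 48 mm thick, upper face at z = 760 mm, on four round legs of 66 mm diameter, each leg's bounding box inset 33 mm from the nearest pair of top edges from z = 0 to the bottom of the top.


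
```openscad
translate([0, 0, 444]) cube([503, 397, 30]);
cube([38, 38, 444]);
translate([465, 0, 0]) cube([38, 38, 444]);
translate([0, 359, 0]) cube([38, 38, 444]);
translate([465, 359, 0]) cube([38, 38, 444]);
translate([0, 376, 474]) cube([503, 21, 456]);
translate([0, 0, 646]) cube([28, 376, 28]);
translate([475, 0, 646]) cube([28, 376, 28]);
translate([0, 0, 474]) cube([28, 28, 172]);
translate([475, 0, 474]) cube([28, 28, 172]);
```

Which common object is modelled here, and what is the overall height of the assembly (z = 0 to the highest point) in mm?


A chair. The overall height is 930 mm.

A slab on four corner posts with a tall panel at the back — a chair. The seat slab sits at z = 444 with thickness 30, and the 456 mm backrest starts at the seat top, so the overall height is 444 + 30 + 456 = 930 mm.


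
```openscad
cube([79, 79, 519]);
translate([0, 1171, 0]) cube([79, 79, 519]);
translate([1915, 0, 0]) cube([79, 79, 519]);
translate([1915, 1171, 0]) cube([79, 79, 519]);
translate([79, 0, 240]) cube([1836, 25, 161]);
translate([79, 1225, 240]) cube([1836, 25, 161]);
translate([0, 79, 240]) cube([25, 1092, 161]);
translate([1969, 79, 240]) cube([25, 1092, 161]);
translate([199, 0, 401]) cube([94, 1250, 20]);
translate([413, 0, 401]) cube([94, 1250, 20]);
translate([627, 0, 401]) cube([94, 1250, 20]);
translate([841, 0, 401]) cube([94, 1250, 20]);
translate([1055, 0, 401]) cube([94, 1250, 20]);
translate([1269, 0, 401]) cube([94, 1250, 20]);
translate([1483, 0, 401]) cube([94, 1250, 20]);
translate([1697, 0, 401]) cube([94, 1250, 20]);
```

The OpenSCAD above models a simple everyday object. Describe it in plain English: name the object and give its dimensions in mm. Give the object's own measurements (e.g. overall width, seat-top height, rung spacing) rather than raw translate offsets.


A bed frame 1994 mm long (x) by 1250 mm wide (y). Four 79×79 mm corner posts, 519 mm tall, at the corners of the footprint. Four rails of 25 mm thickness and 161 mm height run between adjacent posts with their undersides at z = 240 mm, their outer faces flush with the outside of the frame (the two x-running rails run between the posts' inner faces; the two y-running rails run between the posts' inner faces). 8 slats, each 94 mm wide (x) and 20 mm thick, lie across the top of the two x-running rails, running the full 1250 mm width of the frame in y; along x they sit between the end posts with a 120 mm gap after the −x posts and between neighbouring slats, leaving 124 mm before the +x posts.


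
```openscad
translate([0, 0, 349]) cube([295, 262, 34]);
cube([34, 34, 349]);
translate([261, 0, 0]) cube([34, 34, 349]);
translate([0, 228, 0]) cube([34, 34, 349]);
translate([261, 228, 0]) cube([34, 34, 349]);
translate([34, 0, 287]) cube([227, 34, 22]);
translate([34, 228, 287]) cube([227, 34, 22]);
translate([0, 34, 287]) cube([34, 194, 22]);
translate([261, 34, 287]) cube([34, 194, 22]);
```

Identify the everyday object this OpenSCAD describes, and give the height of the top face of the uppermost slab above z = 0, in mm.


A stool. The seat height is 383 mm.

A 295×262×34 slab at z = 349 on four corner posts — a stool. The seat top is 349 + 34 = 383 mm.


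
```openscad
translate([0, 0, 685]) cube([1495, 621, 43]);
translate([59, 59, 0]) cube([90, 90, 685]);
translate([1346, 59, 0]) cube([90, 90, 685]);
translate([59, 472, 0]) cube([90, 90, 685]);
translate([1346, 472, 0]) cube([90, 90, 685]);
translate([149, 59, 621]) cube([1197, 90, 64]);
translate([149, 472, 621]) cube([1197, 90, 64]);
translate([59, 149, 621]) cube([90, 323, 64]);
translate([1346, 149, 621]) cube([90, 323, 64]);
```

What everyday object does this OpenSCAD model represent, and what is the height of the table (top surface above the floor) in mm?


A table. The table height is 728 mm.

A 1495×621×43 slab sits at z = 685 on four 90 mm square posts — a table. The top surface is at 685 + 43 = 728 mm.


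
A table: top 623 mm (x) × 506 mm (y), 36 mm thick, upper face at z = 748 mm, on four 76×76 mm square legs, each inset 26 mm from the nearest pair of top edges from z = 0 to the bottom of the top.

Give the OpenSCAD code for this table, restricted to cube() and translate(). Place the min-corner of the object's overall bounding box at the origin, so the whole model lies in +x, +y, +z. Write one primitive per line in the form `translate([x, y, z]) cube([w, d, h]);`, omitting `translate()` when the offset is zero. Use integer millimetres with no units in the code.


// leg_h = 748 - 36 = 712
translate([0, 0, 712]) cube([623, 506, 36]);
translate([26, 26, 0]) cube([76, 76, 712]);
translate([521, 26, 0]) cube([76, 76, 712]);
translate([26, 404, 0]) cube([76, 76, 712]);
translate([521, 404, 0]) cube([76, 76, 712]);


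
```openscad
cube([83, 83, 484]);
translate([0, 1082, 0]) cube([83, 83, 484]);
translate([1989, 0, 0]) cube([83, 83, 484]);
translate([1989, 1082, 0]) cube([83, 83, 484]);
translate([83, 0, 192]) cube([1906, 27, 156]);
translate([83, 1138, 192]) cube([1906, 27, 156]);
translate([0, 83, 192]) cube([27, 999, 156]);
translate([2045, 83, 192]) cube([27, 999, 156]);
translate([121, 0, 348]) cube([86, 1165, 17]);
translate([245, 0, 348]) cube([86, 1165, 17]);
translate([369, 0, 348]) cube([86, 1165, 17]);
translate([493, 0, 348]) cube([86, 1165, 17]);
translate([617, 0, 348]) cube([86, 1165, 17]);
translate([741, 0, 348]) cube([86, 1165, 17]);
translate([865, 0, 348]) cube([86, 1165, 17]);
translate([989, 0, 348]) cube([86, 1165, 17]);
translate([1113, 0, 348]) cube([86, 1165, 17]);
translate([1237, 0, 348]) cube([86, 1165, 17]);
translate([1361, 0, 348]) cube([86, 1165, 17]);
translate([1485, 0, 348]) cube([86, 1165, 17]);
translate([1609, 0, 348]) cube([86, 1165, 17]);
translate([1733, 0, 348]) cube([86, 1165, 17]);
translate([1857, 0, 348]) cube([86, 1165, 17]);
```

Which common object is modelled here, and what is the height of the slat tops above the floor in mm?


A bed frame. The slat-top height is 365 mm.

Four posts, four rails, and a row of slats — a bed frame. Slats sit on the rails at z = 192 + 156 = 348; with slat thickness 17, the top is 365 mm.


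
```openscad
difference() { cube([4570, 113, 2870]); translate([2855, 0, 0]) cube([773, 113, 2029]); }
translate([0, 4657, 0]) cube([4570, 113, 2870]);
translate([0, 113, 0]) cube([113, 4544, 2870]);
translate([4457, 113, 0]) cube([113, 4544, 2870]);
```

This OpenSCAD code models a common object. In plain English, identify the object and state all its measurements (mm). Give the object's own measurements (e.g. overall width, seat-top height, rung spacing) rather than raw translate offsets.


A single room: four walls, each 2870 mm tall and 113 mm thick, enclosing an outside footprint 4570×4770 mm (x × y), no floor or roof. The front and back walls (−y and +y sides) run the full x-width; the side walls fit between their inner faces. A door opening 773 mm wide and 2029 mm tall is cut through the front wall from the floor up, its −x edge 2855 mm from the wall's −x end.


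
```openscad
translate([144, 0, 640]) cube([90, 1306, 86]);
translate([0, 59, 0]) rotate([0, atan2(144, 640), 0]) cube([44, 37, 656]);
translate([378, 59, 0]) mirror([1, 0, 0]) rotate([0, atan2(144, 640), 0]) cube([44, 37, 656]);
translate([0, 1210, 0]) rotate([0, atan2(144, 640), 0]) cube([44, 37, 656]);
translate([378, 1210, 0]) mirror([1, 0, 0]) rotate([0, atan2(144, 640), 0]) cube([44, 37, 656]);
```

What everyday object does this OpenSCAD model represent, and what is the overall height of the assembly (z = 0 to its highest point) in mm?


A sawhorse. The overall height is 726 mm.

A beam across two mirrored pairs of raked legs — a sawhorse. The beam's underside is at z = 640 (matching the legs' vertical rise in atan2(144, 640)) and the beam is 86 mm tall, so its top is at 640 + 86 = 726 mm. The raked legs top out at the beam's underside, so that is the highest point.


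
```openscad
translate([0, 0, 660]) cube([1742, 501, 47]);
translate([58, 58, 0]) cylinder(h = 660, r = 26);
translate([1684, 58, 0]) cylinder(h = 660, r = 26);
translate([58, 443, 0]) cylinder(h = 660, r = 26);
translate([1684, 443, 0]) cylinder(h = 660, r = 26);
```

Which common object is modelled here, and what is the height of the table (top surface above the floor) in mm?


A table. The table height is 707 mm.

A 1742×501×47 slab sits at z = 660 on four Ø52 mm round legs — a table. The top surface is at 660 + 47 = 707 mm.


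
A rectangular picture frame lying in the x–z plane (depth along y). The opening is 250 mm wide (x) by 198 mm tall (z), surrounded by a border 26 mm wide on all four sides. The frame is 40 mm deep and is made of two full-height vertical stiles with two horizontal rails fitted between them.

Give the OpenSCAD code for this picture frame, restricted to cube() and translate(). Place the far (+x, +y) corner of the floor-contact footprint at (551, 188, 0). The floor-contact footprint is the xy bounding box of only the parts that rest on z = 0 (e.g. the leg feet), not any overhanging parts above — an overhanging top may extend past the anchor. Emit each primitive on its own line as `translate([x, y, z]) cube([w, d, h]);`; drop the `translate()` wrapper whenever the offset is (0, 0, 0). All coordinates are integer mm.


translate([249, 148, 0]) cube([26, 40, 250]);
translate([525, 148, 0]) cube([26, 40, 250]);
translate([275, 148, 0]) cube([250, 40, 26]);
translate([275, 148, 224]) cube([250, 40, 26]);


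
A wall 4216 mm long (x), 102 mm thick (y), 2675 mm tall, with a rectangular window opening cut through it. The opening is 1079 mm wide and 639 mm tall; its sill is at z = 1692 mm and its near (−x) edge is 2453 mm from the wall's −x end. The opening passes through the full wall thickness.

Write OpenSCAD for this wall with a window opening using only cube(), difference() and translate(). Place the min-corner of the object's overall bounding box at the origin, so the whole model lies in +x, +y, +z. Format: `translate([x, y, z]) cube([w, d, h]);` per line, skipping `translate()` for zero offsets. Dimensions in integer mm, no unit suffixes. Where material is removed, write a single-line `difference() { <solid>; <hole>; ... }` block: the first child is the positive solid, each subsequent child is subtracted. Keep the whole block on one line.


difference() { cube([4216, 102, 2675]); translate([2453, 0, 1692]) cube([1079, 102, 639]); }


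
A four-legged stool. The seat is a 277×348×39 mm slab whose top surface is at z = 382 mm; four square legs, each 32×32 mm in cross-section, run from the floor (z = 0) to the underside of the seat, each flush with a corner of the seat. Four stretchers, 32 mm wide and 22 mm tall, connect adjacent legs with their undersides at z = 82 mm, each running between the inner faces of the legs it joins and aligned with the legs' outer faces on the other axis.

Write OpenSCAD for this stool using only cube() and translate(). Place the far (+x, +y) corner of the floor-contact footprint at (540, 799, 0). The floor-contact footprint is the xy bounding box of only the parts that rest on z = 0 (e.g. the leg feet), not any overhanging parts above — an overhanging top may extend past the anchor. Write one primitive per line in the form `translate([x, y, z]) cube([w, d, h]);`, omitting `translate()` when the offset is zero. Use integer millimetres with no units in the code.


translate([263, 451, 343]) cube([277, 348, 39]);
translate([263, 451, 0]) cube([32, 32, 343]);
translate([508, 451, 0]) cube([32, 32, 343]);
translate([263, 767, 0]) cube([32, 32, 343]);
translate([508, 767, 0]) cube([32, 32, 343]);
translate([295, 451, 82]) cube([213, 32, 22]);
translate([295, 767, 82]) cube([213, 32, 22]);
translate([263, 483, 82]) cube([32, 284, 22]);
translate([508, 483, 82]) cube([32, 284, 22]);


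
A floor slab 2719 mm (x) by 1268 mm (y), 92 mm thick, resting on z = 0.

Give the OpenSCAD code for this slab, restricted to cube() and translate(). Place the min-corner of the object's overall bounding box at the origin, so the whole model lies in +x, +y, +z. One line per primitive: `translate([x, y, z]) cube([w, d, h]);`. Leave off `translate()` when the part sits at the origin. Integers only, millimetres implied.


cube([2719, 1268, 92]);


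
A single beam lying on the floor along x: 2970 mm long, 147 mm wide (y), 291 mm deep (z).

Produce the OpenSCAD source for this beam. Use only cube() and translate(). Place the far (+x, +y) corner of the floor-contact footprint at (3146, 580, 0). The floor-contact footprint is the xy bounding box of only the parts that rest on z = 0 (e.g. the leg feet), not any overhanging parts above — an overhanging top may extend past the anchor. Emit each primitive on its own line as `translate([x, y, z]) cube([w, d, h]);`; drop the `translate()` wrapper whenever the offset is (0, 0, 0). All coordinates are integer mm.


translate([176, 433, 0]) cube([2970, 147, 291]);


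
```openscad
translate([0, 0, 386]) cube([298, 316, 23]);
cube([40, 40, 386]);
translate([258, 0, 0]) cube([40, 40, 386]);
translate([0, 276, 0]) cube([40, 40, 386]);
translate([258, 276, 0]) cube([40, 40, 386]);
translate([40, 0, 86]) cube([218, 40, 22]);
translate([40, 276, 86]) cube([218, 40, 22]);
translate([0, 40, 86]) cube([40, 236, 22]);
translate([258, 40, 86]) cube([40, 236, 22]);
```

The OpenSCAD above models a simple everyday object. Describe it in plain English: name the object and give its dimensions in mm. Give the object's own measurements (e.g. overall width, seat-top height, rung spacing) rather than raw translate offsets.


A simple wooden stool: a rectangular seat 298 mm (x) by 316 mm (y), 23 mm thick, top face at z = 409 mm, on four square legs, each 40×40 mm in cross-section. The legs rest on z = 0, each flush with a corner of the seat. Four stretchers, 40 mm wide and 22 mm tall, connect adjacent legs with their undersides at z = 86 mm, each running between the inner faces of the legs it joins and aligned with the legs' outer faces on the other axis.


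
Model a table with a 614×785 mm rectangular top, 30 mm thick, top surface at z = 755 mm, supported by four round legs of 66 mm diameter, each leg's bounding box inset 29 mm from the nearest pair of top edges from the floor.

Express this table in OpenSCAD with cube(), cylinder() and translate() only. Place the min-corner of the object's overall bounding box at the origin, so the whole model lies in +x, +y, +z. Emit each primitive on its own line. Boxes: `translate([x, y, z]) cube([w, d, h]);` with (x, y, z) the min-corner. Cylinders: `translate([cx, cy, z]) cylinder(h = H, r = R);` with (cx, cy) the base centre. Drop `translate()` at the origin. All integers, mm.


translate([0, 0, 725]) cube([614, 785, 30]);
translate([62, 62, 0]) cylinder(h = 725, r = 33);
translate([552, 62, 0]) cylinder(h = 725, r = 33);
translate([62, 723, 0]) cylinder(h = 725, r = 33);
translate([552, 723, 0]) cylinder(h = 725, r = 33);


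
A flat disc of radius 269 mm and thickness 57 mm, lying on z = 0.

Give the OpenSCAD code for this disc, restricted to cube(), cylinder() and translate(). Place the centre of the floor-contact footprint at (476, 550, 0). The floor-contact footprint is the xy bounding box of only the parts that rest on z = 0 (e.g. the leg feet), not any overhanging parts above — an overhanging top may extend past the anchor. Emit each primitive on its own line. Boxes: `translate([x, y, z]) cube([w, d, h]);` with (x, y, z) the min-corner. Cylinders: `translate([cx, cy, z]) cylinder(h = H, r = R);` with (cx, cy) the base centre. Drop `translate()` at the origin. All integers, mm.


translate([476, 550, 0]) cylinder(h = 57, r = 269);


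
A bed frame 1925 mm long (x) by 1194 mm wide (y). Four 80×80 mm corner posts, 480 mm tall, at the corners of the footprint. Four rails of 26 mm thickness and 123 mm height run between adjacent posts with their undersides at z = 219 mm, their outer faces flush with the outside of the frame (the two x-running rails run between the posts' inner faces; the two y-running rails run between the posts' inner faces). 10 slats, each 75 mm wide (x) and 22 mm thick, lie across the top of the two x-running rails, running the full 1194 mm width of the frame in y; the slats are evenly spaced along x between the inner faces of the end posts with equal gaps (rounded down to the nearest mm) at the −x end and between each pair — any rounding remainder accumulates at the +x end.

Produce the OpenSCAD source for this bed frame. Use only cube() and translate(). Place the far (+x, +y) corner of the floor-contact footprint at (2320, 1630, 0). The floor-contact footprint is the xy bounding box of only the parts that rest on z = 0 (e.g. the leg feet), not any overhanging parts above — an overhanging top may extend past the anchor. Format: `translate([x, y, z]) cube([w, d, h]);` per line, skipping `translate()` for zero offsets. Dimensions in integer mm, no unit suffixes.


translate([395, 436, 0]) cube([80, 80, 480]);
translate([395, 1550, 0]) cube([80, 80, 480]);
translate([2240, 436, 0]) cube([80, 80, 480]);
translate([2240, 1550, 0]) cube([80, 80, 480]);
translate([475, 436, 219]) cube([1765, 26, 123]);
translate([475, 1604, 219]) cube([1765, 26, 123]);
translate([395, 516, 219]) cube([26, 1034, 123]);
translate([2294, 516, 219]) cube([26, 1034, 123]);
translate([567, 436, 342]) cube([75, 1194, 22]);
translate([734, 436, 342]) cube([75, 1194, 22]);
translate([901, 436, 342]) cube([75, 1194, 22]);
translate([1068, 436, 342]) cube([75, 1194, 22]);
translate([1235, 436, 342]) cube([75, 1194, 22]);
translate([1402, 436, 342]) cube([75, 1194, 22]);
translate([1569, 436, 342]) cube([75, 1194, 22]);
translate([1736, 436, 342]) cube([75, 1194, 22]);
translate([1903, 436, 342]) cube([75, 1194, 22]);
translate([2070, 436, 342]) cube([75, 1194, 22]);


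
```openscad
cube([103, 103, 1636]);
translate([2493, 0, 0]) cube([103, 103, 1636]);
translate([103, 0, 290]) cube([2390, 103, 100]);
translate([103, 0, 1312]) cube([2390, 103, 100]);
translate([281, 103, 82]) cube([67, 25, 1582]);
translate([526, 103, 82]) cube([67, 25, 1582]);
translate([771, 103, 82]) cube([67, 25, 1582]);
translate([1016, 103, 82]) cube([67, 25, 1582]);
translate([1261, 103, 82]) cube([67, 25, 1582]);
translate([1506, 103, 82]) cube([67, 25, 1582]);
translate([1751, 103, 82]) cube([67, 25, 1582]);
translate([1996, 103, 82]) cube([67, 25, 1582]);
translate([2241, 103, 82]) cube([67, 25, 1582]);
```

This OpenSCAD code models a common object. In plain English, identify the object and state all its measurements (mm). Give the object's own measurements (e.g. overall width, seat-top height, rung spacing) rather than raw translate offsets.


A fence section. Two 103×103 mm posts, 1636 mm tall, stand on the floor with a clear span of 2390 mm between their inner faces. Two horizontal rails of 103×100 mm section span the gap between the posts with their undersides at z = 290 mm and z = 1312 mm, flush with the posts' −y face. 9 pickets, each 67 mm wide, 25 mm thick and 1582 mm tall, are fixed to the +y face of the rails with their bottoms at z = 82 mm, spaced across the span with a 178 mm gap after the −x post and between neighbouring pickets, with 185 mm left before the +x post.


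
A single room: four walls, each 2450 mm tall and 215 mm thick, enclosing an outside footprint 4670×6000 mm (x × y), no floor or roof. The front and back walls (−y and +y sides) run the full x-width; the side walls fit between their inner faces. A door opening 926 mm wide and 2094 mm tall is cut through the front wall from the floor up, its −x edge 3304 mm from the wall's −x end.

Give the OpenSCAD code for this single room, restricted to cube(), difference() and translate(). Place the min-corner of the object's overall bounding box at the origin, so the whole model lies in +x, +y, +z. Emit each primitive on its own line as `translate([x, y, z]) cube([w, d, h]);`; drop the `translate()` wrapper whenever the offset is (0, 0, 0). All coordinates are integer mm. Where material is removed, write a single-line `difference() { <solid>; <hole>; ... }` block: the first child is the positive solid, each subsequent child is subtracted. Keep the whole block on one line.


difference() { cube([4670, 215, 2450]); translate([3304, 0, 0]) cube([926, 215, 2094]); }
translate([0, 5785, 0]) cube([4670, 215, 2450]);
translate([0, 215, 0]) cube([215, 5570, 2450]);
translate([4455, 215, 0]) cube([215, 5570, 2450]);


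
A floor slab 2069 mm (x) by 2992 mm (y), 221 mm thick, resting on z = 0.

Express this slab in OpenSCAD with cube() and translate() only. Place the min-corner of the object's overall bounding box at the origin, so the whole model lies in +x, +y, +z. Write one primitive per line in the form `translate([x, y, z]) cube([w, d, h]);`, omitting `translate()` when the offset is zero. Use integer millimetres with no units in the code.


cube([2069, 2992, 221]);


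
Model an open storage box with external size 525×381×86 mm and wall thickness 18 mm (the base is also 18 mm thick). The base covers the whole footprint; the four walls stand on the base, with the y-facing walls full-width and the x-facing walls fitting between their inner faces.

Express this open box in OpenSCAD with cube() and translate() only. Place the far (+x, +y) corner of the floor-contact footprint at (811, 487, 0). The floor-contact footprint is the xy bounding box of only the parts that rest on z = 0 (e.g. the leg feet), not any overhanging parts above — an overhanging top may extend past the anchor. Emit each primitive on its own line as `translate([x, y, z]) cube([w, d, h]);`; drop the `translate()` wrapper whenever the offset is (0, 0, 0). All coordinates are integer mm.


translate([286, 106, 0]) cube([525, 381, 18]);
translate([286, 106, 18]) cube([525, 18, 68]);
translate([286, 469, 18]) cube([525, 18, 68]);
translate([286, 124, 18]) cube([18, 345, 68]);
translate([793, 124, 18]) cube([18, 345, 68]);


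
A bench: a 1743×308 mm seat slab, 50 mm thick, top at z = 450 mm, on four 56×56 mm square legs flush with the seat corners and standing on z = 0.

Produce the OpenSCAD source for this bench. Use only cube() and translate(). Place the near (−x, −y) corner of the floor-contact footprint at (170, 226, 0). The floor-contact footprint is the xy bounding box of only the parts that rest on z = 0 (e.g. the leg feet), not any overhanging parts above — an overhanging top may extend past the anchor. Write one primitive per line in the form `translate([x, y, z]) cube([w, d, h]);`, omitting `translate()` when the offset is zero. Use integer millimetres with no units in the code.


translate([170, 226, 400]) cube([1743, 308, 50]);
translate([170, 226, 0]) cube([56, 56, 400]);
translate([170, 478, 0]) cube([56, 56, 400]);
translate([1857, 226, 0]) cube([56, 56, 400]);
translate([1857, 478, 0]) cube([56, 56, 400]);
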